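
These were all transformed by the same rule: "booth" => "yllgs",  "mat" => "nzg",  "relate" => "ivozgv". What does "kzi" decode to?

Each pair mirrors across the alphabet (b↔y, o↔l, o↔l): positions sum to 25. Letters are reflected about the middle of the alphabet (position → 25−position): Atbash.
Reversing it on kzi: k↔p, z↔a, i↔r.

par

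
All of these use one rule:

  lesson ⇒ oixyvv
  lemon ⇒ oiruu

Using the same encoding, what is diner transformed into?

In lesson: l→o is +3, e→i is +4, s→x is +5, s→y is +6 — the shift increases by 1 each position. The shift increases by 1 at each position, starting from +3: 3, 4, 5, ….
Applying it to diner: d+3=g, i+4=m, n+5=s, e+6=k, r+7=y.

gmsky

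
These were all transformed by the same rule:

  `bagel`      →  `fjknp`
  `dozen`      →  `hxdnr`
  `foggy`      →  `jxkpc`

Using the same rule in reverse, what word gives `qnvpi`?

merge

Shifts by position in bagel: pos 0: b→f (+4), pos 1: a→j (+9), pos 2: g→k (+4), pos 3: e→n (+9) — repeating every 2. It's a Vigenère-style cipher with numeric key [4,9]: position i shifts by key[i mod 2].
Undoing it on qnvpi: q−4=m, n−9=e, v−4=r, p−9=g, i−4=e.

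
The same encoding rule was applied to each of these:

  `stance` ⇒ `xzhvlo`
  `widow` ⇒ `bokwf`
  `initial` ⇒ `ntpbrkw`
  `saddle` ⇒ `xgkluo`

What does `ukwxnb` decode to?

pepper

In stance: s→x is +5, t→z is +6, a→h is +7, n→v is +8 — the shift increases by 1 each position. The shift increases by 1 at each position, starting from +5: 5, 6, 7, ….
Decoding ukwxnb: u−5=p, k−6=e, w−7=p, x−8=p, n−9=e, b−10=r.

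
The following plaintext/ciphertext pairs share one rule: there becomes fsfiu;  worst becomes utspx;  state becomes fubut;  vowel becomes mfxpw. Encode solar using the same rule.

Read the word backwards and shift each letter +1.
For solar: reverse → ralos; then shift: r+1=s, a+1=b, l+1=m, o+1=p, s+1=t.

sbmpt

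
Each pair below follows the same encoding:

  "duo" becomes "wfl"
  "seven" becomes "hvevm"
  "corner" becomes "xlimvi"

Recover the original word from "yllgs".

booth

Each pair mirrors across the alphabet (d↔w, u↔f, o↔l): positions sum to 25. Each letter is replaced by its mirror in the alphabet: a↔z, b↔y, c↔x, and so on (the Atbash cipher).
Reversing it on yllgs: y↔b, l↔o, l↔o, g↔t, s↔h.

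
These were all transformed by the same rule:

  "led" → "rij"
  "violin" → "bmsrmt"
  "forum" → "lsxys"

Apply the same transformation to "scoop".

yissv

The shift depends on letter class: consonant l→r is +6, but vowel e→i is +4. The rule splits by letter class: vowels +4, consonants +6.
Applying it to scoop: s(cons)+6=y, c(cons)+6=i, o(vowel)+4=s, o(vowel)+4=s, p(cons)+6=v.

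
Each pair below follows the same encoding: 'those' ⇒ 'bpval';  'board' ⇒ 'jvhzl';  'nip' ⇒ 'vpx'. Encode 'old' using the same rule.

vtl

The shift depends on letter class: consonant t→b is +8, but vowel o→v is +7. The rule splits by letter class: vowels +7, consonants +8.
On old: o(vowel)+7=v, l(cons)+8=t, d(cons)+8=l.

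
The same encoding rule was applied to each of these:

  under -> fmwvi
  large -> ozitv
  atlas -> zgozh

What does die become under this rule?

wrv

Each pair mirrors across the alphabet (u↔f, n↔m, d↔w): positions sum to 25. Each letter is replaced by its mirror in the alphabet: a↔z, b↔y, c↔x, and so on (the Atbash cipher).
On die: d↔w, i↔r, e↔v.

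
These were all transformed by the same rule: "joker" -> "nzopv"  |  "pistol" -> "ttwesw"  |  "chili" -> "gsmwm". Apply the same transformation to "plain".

twetr

A repeating key of period 2 is used — shifts +4, +11 over and over.
Applying it to plain: p+4=t, l+11=w, a+4=e, i+11=t, n+4=r.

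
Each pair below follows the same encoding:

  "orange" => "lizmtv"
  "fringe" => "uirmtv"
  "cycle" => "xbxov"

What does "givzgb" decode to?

treaty

This is the alphabet-reversal cipher (Atbash): a becomes z, b becomes y, etc.
Decoding givzgb: g↔t, i↔r, v↔e, z↔a, g↔t, b↔y.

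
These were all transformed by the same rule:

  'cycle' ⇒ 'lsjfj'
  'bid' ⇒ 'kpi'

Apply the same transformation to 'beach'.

ojhli

The output letters match the input read backwards, each shifted +7: cycle reversed is elcyc. The word is reversed, then every letter is shifted forward by 7.
Applying it to beach: reverse → hcaeb; then shift: h+7=o, c+7=j, a+7=h, e+7=l, b+7=i.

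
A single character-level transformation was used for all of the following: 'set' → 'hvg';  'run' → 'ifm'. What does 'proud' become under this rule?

Each pair mirrors across the alphabet (s↔h, e↔v, t↔g): positions sum to 25. Letters are reflected about the middle of the alphabet (position → 25−position): Atbash.
On proud: p↔k, r↔i, o↔l, u↔f, d↔w.

kilfw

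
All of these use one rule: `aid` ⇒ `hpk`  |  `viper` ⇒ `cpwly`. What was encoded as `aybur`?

trunk

Every letter moves 7 places later in the alphabet, wrapping around z→a.
Undoing it on aybur: a−7=t, y−7=r, b−7=u, u−7=n, r−7=k.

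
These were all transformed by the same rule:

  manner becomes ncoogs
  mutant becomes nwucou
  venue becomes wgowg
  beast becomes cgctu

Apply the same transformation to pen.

qgo

The shift depends on letter class: consonant m→n is +1, but vowel a→c is +2. Vowels shift forward by 2 and consonants shift forward by 1.
For pen: p(cons)+1=q, e(vowel)+2=g, n(cons)+1=o.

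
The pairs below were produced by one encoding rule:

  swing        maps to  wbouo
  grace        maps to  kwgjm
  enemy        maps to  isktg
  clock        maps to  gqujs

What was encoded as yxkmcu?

In swing: s→w is +4, w→b is +5, i→o is +6, n→u is +7 — the shift increases by 1 each position. Each letter shifts forward by (position + 4), i.e. 4, 5, 6, … — the shift grows by one for each successive letter.
Undoing it on yxkmcu: y−4=u, x−5=s, k−6=e, m−7=f, c−8=u, u−9=l.

useful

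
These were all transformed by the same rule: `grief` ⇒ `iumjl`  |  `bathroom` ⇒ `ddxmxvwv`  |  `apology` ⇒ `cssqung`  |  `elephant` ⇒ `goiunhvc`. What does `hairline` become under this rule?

jdmwrpvn

In grief: g→i is +2, r→u is +3, i→m is +4, e→j is +5 — the shift increases by 1 each position. The shift increases by 1 at each position, starting from +2: 2, 3, 4, ….
For hairline: h+2=j, a+3=d, i+4=m, r+5=w, l+6=r, i+7=p, n+8=v, e+9=n.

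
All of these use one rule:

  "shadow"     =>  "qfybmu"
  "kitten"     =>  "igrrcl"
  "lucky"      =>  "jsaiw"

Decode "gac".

It's a constant shift of +24 (ROT24).
Decoding gac: g−24=i, a−24=c, c−24=e.

ice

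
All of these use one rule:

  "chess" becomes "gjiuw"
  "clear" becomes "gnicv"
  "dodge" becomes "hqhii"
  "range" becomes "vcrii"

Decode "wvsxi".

stove

Shifts by position in chess: pos 0: c→g (+4), pos 1: h→j (+2), pos 2: e→i (+4), pos 3: s→u (+2) — repeating every 2. It's a Vigenère-style cipher with numeric key [4,2]: position i shifts by key[i mod 2].
Decoding wvsxi: w−4=s, v−2=t, s−4=o, x−2=v, i−4=e.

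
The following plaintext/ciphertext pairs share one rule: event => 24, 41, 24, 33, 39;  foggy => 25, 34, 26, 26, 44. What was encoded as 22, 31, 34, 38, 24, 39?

closet

Letters become their 1-based position plus 19 (so a→20, b→21, …).
Undoing it on 22, 31, 34, 38, 24, 39: 22→(22−19)÷1=3=c, 31→(31−19)÷1=12=l, 34→(34−19)÷1=15=o, 38→(38−19)÷1=19=s, 24→(24−19)÷1=5=e, 39→(39−19)÷1=20=t.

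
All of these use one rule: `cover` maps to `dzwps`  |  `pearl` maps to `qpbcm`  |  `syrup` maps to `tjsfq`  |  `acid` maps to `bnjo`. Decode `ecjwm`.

It's a Vigenère-style cipher with numeric key [1,11]: position i shifts by key[i mod 2].
Undoing it on ecjwm: e−1=d, c−11=r, j−1=i, w−11=l, m−1=l.

drill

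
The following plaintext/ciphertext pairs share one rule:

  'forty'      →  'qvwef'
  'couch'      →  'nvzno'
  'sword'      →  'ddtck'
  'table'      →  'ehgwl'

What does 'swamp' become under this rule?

ddfxw

Shifts by position in forty: pos 0: f→q (+11), pos 1: o→v (+7), pos 2: r→w (+5), pos 3: t→e (+11), pos 4: y→f (+7) — repeating every 3. The shifts repeat in a cycle of length 3: positions 0,1,… shift by +11, +7, +5, then the pattern repeats.
For swamp: s+11=d, w+7=d, a+5=f, m+11=x, p+7=w.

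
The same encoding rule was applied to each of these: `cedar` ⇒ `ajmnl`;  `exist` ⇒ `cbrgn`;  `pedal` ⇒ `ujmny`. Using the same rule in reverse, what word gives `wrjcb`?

stain

The output letters match the input read backwards, each shifted +9: cedar reversed is radec. Two steps: reverse the string, then apply a Caesar shift of +9.
Reversing it on wrjcb: shift back: w−9=n, r−9=i, j−9=a, c−9=t, b−9=s → niats; then reverse → stain.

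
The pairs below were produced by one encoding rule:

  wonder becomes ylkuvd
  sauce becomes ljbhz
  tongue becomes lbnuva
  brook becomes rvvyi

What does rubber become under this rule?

yliiby

The output letters match the input read backwards, each shifted +7: wonder reversed is rednow. The word is reversed, then every letter is shifted forward by 7.
Applying it to rubber: reverse → rebbur; then shift: r+7=y, e+7=l, b+7=i, b+7=i, u+7=b, r+7=y.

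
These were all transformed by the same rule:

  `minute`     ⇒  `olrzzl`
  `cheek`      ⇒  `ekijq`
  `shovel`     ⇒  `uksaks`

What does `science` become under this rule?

In minute: m→o is +2, i→l is +3, n→r is +4, u→z is +5 — the shift increases by 1 each position. Each letter shifts forward by (position + 2), i.e. 2, 3, 4, … — the shift grows by one for each successive letter.
Applying it to science: s+2=u, c+3=f, i+4=m, e+5=j, n+6=t, c+7=j, e+8=m.

ufmjtjm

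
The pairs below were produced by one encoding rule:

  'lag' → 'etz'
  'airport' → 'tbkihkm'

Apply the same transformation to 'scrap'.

Compare letters: l→e is +19, a→t is +19, g→z is +19 — a constant shift. This is a Caesar cipher with shift 19.
For scrap: s+19=l, c+19=v, r+19=k, a+19=t, p+19=i.

lvkti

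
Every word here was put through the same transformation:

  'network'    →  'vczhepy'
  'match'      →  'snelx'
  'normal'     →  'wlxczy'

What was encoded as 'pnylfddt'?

issuance

The output letters match the input read backwards, each shifted +11: network reversed is krowten. Read the word backwards and shift each letter +11.
Reversing it on pnylfddt: shift back: p−11=e, n−11=c, y−11=n, l−11=a, f−11=u, d−11=s, d−11=s, t−11=i → ecnaussi; then reverse → issuance.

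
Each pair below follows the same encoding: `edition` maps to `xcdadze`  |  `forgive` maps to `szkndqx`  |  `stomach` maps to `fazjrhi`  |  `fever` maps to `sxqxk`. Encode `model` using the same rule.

e(4)→x(23) and d(3)→c(2) fit y≡21x+17 (mod 26); the inverse of 21 mod 26 is 5. Treating letters as 0–25, the rule is x ↦ 21x + 17 (mod 26).
For model: m(12)→21·12+17≡9=j; o(14)→21·14+17≡25=z; d(3)→21·3+17≡2=c; e(4)→21·4+17≡23=x; l(11)→21·11+17≡14=o (all mod 26).

jzcxo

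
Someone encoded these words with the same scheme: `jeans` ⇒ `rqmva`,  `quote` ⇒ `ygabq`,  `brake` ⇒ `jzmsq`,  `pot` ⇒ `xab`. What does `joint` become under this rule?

rauvb

The shift depends on letter class: consonant j→r is +8, but vowel e→q is +12. Vowels shift forward by 12 and consonants shift forward by 8.
For joint: j(cons)+8=r, o(vowel)+12=a, i(vowel)+12=u, n(cons)+8=v, t(cons)+8=b.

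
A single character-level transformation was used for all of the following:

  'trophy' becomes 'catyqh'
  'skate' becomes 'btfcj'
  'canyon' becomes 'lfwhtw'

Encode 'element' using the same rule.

The shift depends on letter class: consonant t→c is +9, but vowel o→t is +5. Vowels shift forward by 5 and consonants shift forward by 9.
On element: e(vowel)+5=j, l(cons)+9=u, e(vowel)+5=j, m(cons)+9=v, e(vowel)+5=j, n(cons)+9=w, t(cons)+9=c.

jujvjwc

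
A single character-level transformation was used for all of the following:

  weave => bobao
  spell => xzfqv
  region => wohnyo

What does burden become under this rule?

gesioo

A repeating key of period 3 is used — shifts +5, +10, +1 over and over.
Applying it to burden: b+5=g, u+10=e, r+1=s, d+5=i, e+10=o, n+1=o.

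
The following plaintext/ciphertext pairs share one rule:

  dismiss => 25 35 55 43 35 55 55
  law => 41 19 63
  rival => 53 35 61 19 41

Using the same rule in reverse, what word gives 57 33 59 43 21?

thumb

d(#4)→25 and i(#9)→35: differences scale by 2, so n = 2·pos + 17. Each letter becomes 2×(its alphabet position, a=1..z=26) + 17.
Reversing it on 57 33 59 43 21: 57→(57−17)÷2=20=t, 33→(33−17)÷2=8=h, 59→(59−17)÷2=21=u, 43→(43−17)÷2=13=m, 21→(21−17)÷2=2=b.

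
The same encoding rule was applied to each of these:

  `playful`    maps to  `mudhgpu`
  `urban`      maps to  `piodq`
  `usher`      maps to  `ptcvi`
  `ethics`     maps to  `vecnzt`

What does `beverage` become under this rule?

p(15)→m(12) and l(11)→u(20) fit y≡11x+3 (mod 26); the inverse of 11 mod 26 is 19. Each letter's alphabet position (a=0..z=25) is mapped through 11·x+3 mod 26 — an affine cipher.
Applying it to beverage: b(1)→11·1+3≡14=o; e(4)→11·4+3≡21=v; v(21)→11·21+3≡0=a; e(4)→11·4+3≡21=v; r(17)→11·17+3≡8=i; a(0)→11·0+3≡3=d; g(6)→11·6+3≡17=r; e(4)→11·4+3≡21=v (all mod 26).

ovavidrv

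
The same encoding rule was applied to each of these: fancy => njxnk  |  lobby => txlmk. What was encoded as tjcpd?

In fancy: f→n is +8, a→j is +9, n→x is +10, c→n is +11 — the shift increases by 1 each position. Letter i (0-indexed) is shifted by i+8, so successive shifts are 8, 9, 10, ….
Reversing it on tjcpd: t−8=l, j−9=a, c−10=s, p−11=e, d−12=r.

laser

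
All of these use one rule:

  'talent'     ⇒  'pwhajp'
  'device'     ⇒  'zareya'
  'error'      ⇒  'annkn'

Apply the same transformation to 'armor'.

wnikn

It's a constant shift of +22 (ROT22).
On armor: a+22=w, r+22=n, m+22=i, o+22=k, r+22=n.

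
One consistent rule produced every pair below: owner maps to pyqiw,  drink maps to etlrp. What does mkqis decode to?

linen

In owner: o→p is +1, w→y is +2, n→q is +3, e→i is +4 — the shift increases by 1 each position. Letter i (0-indexed) is shifted by i+1, so successive shifts are 1, 2, 3, ….
Reversing it on mkqis: m−1=l, k−2=i, q−3=n, i−4=e, s−5=n.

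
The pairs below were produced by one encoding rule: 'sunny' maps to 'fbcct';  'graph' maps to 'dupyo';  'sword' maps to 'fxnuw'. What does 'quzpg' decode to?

s(18)→f(5) and u(20)→b(1) fit y≡11x+15 (mod 26); the inverse of 11 mod 26 is 19. Each letter's alphabet position (a=0..z=25) is mapped through 11·x+15 mod 26 — an affine cipher.
Decoding quzpg: q(16)→19·(16−15)≡19=t; u(20)→19·(20−15)≡17=r; z(25)→19·(25−15)≡8=i; p(15)→19·(15−15)≡0=a; g(6)→19·(6−15)≡11=l (all mod 26).

trial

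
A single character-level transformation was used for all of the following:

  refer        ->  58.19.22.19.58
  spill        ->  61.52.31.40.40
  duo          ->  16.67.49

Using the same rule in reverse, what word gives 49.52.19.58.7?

r(#18)→58 and e(#5)→19: differences scale by 3, so n = 3·pos + 4. Each letter becomes 3×(its alphabet position, a=1..z=26) + 4.
Decoding 49.52.19.58.7: 49→(49−4)÷3=15=o, 52→(52−4)÷3=16=p, 19→(19−4)÷3=5=e, 58→(58−4)÷3=18=r, 7→(7−4)÷3=1=a.

opera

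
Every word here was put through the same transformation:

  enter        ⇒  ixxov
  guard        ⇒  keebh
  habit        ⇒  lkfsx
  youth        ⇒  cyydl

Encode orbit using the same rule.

sbfsx

Shifts by position in enter: pos 0: e→i (+4), pos 1: n→x (+10), pos 2: t→x (+4), pos 3: e→o (+10) — repeating every 2. A repeating key of period 2 is used — shifts +4, +10 over and over.
Applying it to orbit: o+4=s, r+10=b, b+4=f, i+10=s, t+4=x.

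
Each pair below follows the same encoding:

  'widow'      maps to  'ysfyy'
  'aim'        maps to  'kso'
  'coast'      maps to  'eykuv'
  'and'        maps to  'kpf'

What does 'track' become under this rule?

The shift depends on letter class: consonant w→y is +2, but vowel i→s is +10. Vowels shift forward by 10 and consonants shift forward by 2.
Applying it to track: t(cons)+2=v, r(cons)+2=t, a(vowel)+10=k, c(cons)+2=e, k(cons)+2=m.

vtkem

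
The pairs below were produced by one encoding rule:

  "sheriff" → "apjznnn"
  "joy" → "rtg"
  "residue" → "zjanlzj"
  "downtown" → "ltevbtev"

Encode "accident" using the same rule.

fkknljvb

The rule splits by letter class: vowels +5, consonants +8.
On accident: a(vowel)+5=f, c(cons)+8=k, c(cons)+8=k, i(vowel)+5=n, d(cons)+8=l, e(vowel)+5=j, n(cons)+8=v, t(cons)+8=b.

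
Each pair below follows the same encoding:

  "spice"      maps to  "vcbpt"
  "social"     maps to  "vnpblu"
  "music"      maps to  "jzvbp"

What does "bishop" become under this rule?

s(18)→v(21) and p(15)→c(2) fit y≡15x+11 (mod 26); the inverse of 15 mod 26 is 7. Treating letters as 0–25, the rule is x ↦ 15x + 11 (mod 26).
On bishop: b(1)→15·1+11≡0=a; i(8)→15·8+11≡1=b; s(18)→15·18+11≡21=v; h(7)→15·7+11≡12=m; o(14)→15·14+11≡13=n; p(15)→15·15+11≡2=c (all mod 26).

abvmnc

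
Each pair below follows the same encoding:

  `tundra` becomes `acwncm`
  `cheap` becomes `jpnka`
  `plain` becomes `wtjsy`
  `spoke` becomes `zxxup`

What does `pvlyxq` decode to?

In tundra: t→a is +7, u→c is +8, n→w is +9, d→n is +10 — the shift increases by 1 each position. The shift increases by 1 at each position, starting from +7: 7, 8, 9, ….
Reversing it on pvlyxq: p−7=i, v−8=n, l−9=c, y−10=o, x−11=m, q−12=e.

income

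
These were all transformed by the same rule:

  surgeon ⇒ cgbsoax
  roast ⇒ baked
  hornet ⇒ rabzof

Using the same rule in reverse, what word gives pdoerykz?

Shifts by position in surgeon: pos 0: s→c (+10), pos 1: u→g (+12), pos 2: r→b (+10), pos 3: g→s (+12) — repeating every 2. It's a Vigenère-style cipher with numeric key [10,12]: position i shifts by key[i mod 2].
Decoding pdoerykz: p−10=f, d−12=r, o−10=e, e−12=s, r−10=h, y−12=m, k−10=a, z−12=n.

freshman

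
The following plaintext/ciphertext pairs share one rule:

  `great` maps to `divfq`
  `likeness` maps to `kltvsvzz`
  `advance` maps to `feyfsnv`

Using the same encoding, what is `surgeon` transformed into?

g(6)→d(3) and r(17)→i(8) fit y≡17x+5 (mod 26); the inverse of 17 mod 26 is 23. This is an affine cipher: with a=0,…,z=25, each position x becomes (17x+5) mod 26.
For surgeon: s(18)→17·18+5≡25=z; u(20)→17·20+5≡7=h; r(17)→17·17+5≡8=i; g(6)→17·6+5≡3=d; e(4)→17·4+5≡21=v; o(14)→17·14+5≡9=j; n(13)→17·13+5≡18=s (all mod 26).

zhidvjs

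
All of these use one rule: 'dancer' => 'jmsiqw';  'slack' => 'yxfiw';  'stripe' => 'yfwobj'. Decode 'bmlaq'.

Shifts by position in dancer: pos 0: d→j (+6), pos 1: a→m (+12), pos 2: n→s (+5), pos 3: c→i (+6), pos 4: e→q (+12), pos 5: r→w (+5) — repeating every 3. A repeating key of period 3 is used — shifts +6, +12, +5 over and over.
Reversing it on bmlaq: b−6=v, m−12=a, l−5=g, a−6=u, q−12=e.

vague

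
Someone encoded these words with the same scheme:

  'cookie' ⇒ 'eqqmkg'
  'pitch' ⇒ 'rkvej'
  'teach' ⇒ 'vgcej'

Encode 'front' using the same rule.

htqpv

Compare letters: c→e is +2, o→q is +2, o→q is +2 — a constant shift. This is a Caesar cipher with shift 2.
For front: f+2=h, r+2=t, o+2=q, n+2=p, t+2=v.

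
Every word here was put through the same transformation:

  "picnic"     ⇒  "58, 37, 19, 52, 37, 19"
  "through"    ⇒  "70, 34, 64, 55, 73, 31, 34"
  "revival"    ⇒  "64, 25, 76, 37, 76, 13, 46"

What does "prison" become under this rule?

58, 64, 37, 67, 55, 52

p(#16)→58 and i(#9)→37: differences scale by 3, so n = 3·pos + 10. Each letter becomes 3×(its alphabet position, a=1..z=26) + 10.
Applying it to prison: p=16→58, r=18→64, i=9→37, s=19→67, o=15→55, n=14→52.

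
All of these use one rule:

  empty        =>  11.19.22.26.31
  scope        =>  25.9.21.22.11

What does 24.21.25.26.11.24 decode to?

The number is (letter's place in the alphabet, a=1) + 6.
Reversing it on 24.21.25.26.11.24: 24→(24−6)÷1=18=r, 21→(21−6)÷1=15=o, 25→(25−6)÷1=19=s, 26→(26−6)÷1=20=t, 11→(11−6)÷1=5=e, 24→(24−6)÷1=18=r.

roster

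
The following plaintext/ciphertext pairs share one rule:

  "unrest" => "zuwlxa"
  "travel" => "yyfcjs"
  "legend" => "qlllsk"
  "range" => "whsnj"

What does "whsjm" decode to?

ranch

The shifts repeat in a cycle of length 2: positions 0,1,… shift by +5, +7, then the pattern repeats.
Decoding whsjm: w−5=r, h−7=a, s−5=n, j−7=c, m−5=h.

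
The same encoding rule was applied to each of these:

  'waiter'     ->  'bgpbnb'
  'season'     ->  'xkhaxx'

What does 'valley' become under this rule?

In waiter: w→b is +5, a→g is +6, i→p is +7, t→b is +8 — the shift increases by 1 each position. Letter i (0-indexed) is shifted by i+5, so successive shifts are 5, 6, 7, ….
Applying it to valley: v+5=a, a+6=g, l+7=s, l+8=t, e+9=n, y+10=i.

agstni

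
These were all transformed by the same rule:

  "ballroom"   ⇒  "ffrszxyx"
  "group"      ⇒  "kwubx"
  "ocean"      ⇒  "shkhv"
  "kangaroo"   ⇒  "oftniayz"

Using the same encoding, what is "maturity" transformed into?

qfzbzrdj

In ballroom: b→f is +4, a→f is +5, l→r is +6, l→s is +7 — the shift increases by 1 each position. Letter i (0-indexed) is shifted by i+4, so successive shifts are 4, 5, 6, ….
On maturity: m+4=q, a+5=f, t+6=z, u+7=b, r+8=z, i+9=r, t+10=d, y+11=j.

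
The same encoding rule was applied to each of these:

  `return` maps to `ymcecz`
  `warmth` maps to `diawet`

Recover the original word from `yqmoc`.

rider

In return: r→y is +7, e→m is +8, t→c is +9, u→e is +10 — the shift increases by 1 each position. Letter i (0-indexed) is shifted by i+7, so successive shifts are 7, 8, 9, ….
Decoding yqmoc: y−7=r, q−8=i, m−9=d, o−10=e, c−11=r.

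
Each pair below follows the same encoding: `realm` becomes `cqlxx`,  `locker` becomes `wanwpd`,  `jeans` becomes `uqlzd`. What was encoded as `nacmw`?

coral

Shifts by position in realm: pos 0: r→c (+11), pos 1: e→q (+12), pos 2: a→l (+11), pos 3: l→x (+12) — repeating every 2. A repeating key of period 2 is used — shifts +11, +12 over and over.
Reversing it on nacmw: n−11=c, a−12=o, c−11=r, m−12=a, w−11=l.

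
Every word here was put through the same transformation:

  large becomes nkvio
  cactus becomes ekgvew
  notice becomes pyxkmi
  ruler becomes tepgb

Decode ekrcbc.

The shifts repeat in a cycle of length 3: positions 0,1,… shift by +2, +10, +4, then the pattern repeats.
Decoding ekrcbc: e−2=c, k−10=a, r−4=n, c−2=a, b−10=r, c−4=y.

canary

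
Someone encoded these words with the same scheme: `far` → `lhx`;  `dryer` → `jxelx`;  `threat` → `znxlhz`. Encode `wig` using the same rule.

Vowels shift forward by 7 and consonants shift forward by 6.
For wig: w(cons)+6=c, i(vowel)+7=p, g(cons)+6=m.

cpm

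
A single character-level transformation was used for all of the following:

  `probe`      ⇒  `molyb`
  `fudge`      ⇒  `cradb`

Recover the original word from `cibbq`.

Compare letters: p→m is +23, r→o is +23, o→l is +23 — a constant shift. This is a Caesar cipher with shift 23.
Decoding cibbq: c−23=f, i−23=l, b−23=e, b−23=e, q−23=t.

fleet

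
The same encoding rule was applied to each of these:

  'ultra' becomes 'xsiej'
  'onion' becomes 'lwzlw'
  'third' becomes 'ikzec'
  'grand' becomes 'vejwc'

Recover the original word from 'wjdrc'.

naked

Treating letters as 0–25, the rule is x ↦ 15x + 9 (mod 26).
Reversing it on wjdrc: w(22)→7·(22−9)≡13=n; j(9)→7·(9−9)≡0=a; d(3)→7·(3−9)≡10=k; r(17)→7·(17−9)≡4=e; c(2)→7·(2−9)≡3=d (all mod 26).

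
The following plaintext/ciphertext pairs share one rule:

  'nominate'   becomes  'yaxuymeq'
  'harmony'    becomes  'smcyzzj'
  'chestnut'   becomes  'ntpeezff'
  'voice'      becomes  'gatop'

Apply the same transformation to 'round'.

Shifts by position in nominate: pos 0: n→y (+11), pos 1: o→a (+12), pos 2: m→x (+11), pos 3: i→u (+12) — repeating every 2. The shifts repeat in a cycle of length 2: positions 0,1,… shift by +11, +12, then the pattern repeats.
For round: r+11=c, o+12=a, u+11=f, n+12=z, d+11=o.

cafzo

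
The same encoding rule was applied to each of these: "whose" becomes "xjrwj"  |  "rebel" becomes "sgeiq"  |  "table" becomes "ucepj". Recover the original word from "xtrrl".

wrong

In whose: w→x is +1, h→j is +2, o→r is +3, s→w is +4 — the shift increases by 1 each position. Letter i (0-indexed) is shifted by i+1, so successive shifts are 1, 2, 3, ….
Undoing it on xtrrl: x−1=w, t−2=r, r−3=o, r−4=n, l−5=g.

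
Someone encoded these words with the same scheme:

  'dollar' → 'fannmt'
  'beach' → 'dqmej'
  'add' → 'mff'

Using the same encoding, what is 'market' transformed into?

The shift depends on letter class: consonant d→f is +2, but vowel o→a is +12. Two shifts are in play — +12 for a/e/i/o/u, +2 for every other letter.
On market: m(cons)+2=o, a(vowel)+12=m, r(cons)+2=t, k(cons)+2=m, e(vowel)+12=q, t(cons)+2=v.

omtmqv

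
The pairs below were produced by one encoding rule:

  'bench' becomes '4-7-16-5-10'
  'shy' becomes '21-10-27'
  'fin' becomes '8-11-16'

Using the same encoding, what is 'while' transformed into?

b is letter #2 and maps to 4: an offset of 2. Each letter is replaced by its alphabet position (a=1..z=26) + 2.
Applying it to while: w=23→25, h=8→10, i=9→11, l=12→14, e=5→7.

25-10-11-14-7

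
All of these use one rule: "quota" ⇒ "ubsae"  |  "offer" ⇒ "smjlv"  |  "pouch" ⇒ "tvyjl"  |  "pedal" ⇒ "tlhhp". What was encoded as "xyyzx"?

Shifts by position in quota: pos 0: q→u (+4), pos 1: u→b (+7), pos 2: o→s (+4), pos 3: t→a (+7) — repeating every 2. The shifts repeat in a cycle of length 2: positions 0,1,… shift by +4, +7, then the pattern repeats.
Reversing it on xyyzx: x−4=t, y−7=r, y−4=u, z−7=s, x−4=t.

trust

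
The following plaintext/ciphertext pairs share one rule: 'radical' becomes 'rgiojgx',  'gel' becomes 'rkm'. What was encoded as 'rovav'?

The output letters match the input read backwards, each shifted +6: radical reversed is lacidar. Two steps: reverse the string, then apply a Caesar shift of +6.
Reversing it on rovav: shift back: r−6=l, o−6=i, v−6=p, a−6=u, v−6=p → lipup; then reverse → pupil.

pupil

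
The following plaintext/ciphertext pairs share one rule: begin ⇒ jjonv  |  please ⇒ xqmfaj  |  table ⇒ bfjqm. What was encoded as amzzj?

shrub

Shifts by position in begin: pos 0: b→j (+8), pos 1: e→j (+5), pos 2: g→o (+8), pos 3: i→n (+5) — repeating every 2. A repeating key of period 2 is used — shifts +8, +5 over and over.
Undoing it on amzzj: a−8=s, m−5=h, z−8=r, z−5=u, j−8=b.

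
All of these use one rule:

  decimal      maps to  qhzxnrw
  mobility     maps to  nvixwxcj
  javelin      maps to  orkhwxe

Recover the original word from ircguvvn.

Treating letters as 0–25, the rule is x ↦ 17x + 17 (mod 26).
Decoding ircguvvn: i(8)→23·(8−17)≡1=b; r(17)→23·(17−17)≡0=a; c(2)→23·(2−17)≡19=t; g(6)→23·(6−17)≡7=h; u(20)→23·(20−17)≡17=r; v(21)→23·(21−17)≡14=o; v(21)→23·(21−17)≡14=o; n(13)→23·(13−17)≡12=m (all mod 26).

bathroom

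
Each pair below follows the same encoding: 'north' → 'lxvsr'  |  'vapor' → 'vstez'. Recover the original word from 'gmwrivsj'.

The output letters match the input read backwards, each shifted +4: north reversed is htron. The word is reversed, then every letter is shifted forward by 4.
Undoing it on gmwrivsj: shift back: g−4=c, m−4=i, w−4=s, r−4=n, i−4=e, v−4=r, s−4=o, j−4=f → cisnerof; then reverse → forensic.

forensic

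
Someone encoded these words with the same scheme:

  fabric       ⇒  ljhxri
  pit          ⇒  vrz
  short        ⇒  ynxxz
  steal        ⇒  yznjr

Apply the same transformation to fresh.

lxnyn

The shift depends on letter class: consonant f→l is +6, but vowel a→j is +9. Two shifts are in play — +9 for a/e/i/o/u, +6 for every other letter.
For fresh: f(cons)+6=l, r(cons)+6=x, e(vowel)+9=n, s(cons)+6=y, h(cons)+6=n.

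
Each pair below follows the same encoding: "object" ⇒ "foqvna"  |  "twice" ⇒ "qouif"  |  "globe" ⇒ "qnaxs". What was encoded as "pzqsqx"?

legend

The word is reversed, then every letter is shifted forward by 12.
Decoding pzqsqx: shift back: p−12=d, z−12=n, q−12=e, s−12=g, q−12=e, x−12=l → dnegel; then reverse → legend.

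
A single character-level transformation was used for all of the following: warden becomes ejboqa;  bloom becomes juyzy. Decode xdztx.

pupil

In warden: w→e is +8, a→j is +9, r→b is +10, d→o is +11 — the shift increases by 1 each position. The shift increases by 1 at each position, starting from +8: 8, 9, 10, ….
Undoing it on xdztx: x−8=p, d−9=u, z−10=p, t−11=i, x−12=l.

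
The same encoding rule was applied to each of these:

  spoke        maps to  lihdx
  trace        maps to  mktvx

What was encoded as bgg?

Compare letters: s→l is +19, p→i is +19, o→h is +19 — a constant shift. This is a Caesar cipher with shift 19.
Decoding bgg: b−19=i, g−19=n, g−19=n.

inn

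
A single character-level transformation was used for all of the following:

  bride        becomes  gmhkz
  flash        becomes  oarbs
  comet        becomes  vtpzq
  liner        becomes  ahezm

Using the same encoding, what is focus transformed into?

otvfb

b(1)→g(6) and r(17)→m(12) fit y≡15x+17 (mod 26); the inverse of 15 mod 26 is 7. Treating letters as 0–25, the rule is x ↦ 15x + 17 (mod 26).
Applying it to focus: f(5)→15·5+17≡14=o; o(14)→15·14+17≡19=t; c(2)→15·2+17≡21=v; u(20)→15·20+17≡5=f; s(18)→15·18+17≡1=b (all mod 26).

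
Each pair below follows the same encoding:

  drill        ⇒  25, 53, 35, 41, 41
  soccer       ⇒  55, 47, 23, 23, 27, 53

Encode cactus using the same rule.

d(#4)→25 and r(#18)→53: differences scale by 2, so n = 2·pos + 17. With a=1..z=26, the number is 2·pos + 17.
For cactus: c=3→23, a=1→19, c=3→23, t=20→57, u=21→59, s=19→55.

23, 19, 23, 57, 59, 55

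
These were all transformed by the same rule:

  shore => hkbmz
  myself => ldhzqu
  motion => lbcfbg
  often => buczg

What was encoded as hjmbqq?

scroll

This is an affine cipher: with a=0,…,z=25, each position x becomes (21x+19) mod 26.
Undoing it on hjmbqq: h(7)→5·(7−19)≡18=s; j(9)→5·(9−19)≡2=c; m(12)→5·(12−19)≡17=r; b(1)→5·(1−19)≡14=o; q(16)→5·(16−19)≡11=l; q(16)→5·(16−19)≡11=l (all mod 26).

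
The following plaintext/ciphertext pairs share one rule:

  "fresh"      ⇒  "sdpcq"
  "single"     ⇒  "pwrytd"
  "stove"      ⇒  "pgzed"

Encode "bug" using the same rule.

rfm

Two steps: reverse the string, then apply a Caesar shift of +11.
On bug: reverse → gub; then shift: g+11=r, u+11=f, b+11=m.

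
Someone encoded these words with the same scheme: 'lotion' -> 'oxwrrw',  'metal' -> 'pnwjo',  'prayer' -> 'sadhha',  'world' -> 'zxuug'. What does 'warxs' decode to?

troop

It's a Vigenère-style cipher with numeric key [3,9]: position i shifts by key[i mod 2].
Undoing it on warxs: w−3=t, a−9=r, r−3=o, x−9=o, s−3=p.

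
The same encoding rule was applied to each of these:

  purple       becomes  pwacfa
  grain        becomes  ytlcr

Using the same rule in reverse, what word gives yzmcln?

carbon

The output letters match the input read backwards, each shifted +11: purple reversed is elprup. Read the word backwards and shift each letter +11.
Undoing it on yzmcln: shift back: y−11=n, z−11=o, m−11=b, c−11=r, l−11=a, n−11=c → nobrac; then reverse → carbon.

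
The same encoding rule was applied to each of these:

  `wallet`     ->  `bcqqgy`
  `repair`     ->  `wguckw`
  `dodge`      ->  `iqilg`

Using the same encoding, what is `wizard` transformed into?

The shift depends on letter class: consonant w→b is +5, but vowel a→c is +2. Vowels shift forward by 2 and consonants shift forward by 5.
For wizard: w(cons)+5=b, i(vowel)+2=k, z(cons)+5=e, a(vowel)+2=c, r(cons)+5=w, d(cons)+5=i.

bkecwi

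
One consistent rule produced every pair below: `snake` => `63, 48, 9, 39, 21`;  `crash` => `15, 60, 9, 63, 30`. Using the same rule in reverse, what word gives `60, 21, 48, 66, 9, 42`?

rental

Each letter becomes 3×(its alphabet position, a=1..z=26) + 6.
Decoding 60, 21, 48, 66, 9, 42: 60→(60−6)÷3=18=r, 21→(21−6)÷3=5=e, 48→(48−6)÷3=14=n, 66→(66−6)÷3=20=t, 9→(9−6)÷3=1=a, 42→(42−6)÷3=12=l.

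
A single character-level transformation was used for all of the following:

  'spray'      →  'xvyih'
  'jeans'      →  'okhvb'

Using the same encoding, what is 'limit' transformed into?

qotqc

In spray: s→x is +5, p→v is +6, r→y is +7, a→i is +8 — the shift increases by 1 each position. Each letter shifts forward by (position + 5), i.e. 5, 6, 7, … — the shift grows by one for each successive letter.
On limit: l+5=q, i+6=o, m+7=t, i+8=q, t+9=c.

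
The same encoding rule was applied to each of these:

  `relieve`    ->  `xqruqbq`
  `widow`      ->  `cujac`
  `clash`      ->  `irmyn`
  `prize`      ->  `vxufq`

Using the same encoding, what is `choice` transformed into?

inauiq

Two shifts are in play — +12 for a/e/i/o/u, +6 for every other letter.
Applying it to choice: c(cons)+6=i, h(cons)+6=n, o(vowel)+12=a, i(vowel)+12=u, c(cons)+6=i, e(vowel)+12=q.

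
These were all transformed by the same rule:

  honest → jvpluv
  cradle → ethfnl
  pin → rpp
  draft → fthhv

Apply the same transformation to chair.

The shift depends on letter class: consonant h→j is +2, but vowel o→v is +7. Vowels shift forward by 7 and consonants shift forward by 2.
Applying it to chair: c(cons)+2=e, h(cons)+2=j, a(vowel)+7=h, i(vowel)+7=p, r(cons)+2=t.

ejhpt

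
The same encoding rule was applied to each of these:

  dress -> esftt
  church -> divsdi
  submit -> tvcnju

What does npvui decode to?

mouth

Compare letters: d→e is +1, r→s is +1, e→f is +1 — a constant shift. This is a Caesar cipher with shift 1.
Reversing it on npvui: n−1=m, p−1=o, v−1=u, u−1=t, i−1=h.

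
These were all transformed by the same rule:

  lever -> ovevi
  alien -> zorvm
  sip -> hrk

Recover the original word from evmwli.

Letters are reflected about the middle of the alphabet (position → 25−position): Atbash.
Decoding evmwli: e↔v, v↔e, m↔n, w↔d, l↔o, i↔r.

vendor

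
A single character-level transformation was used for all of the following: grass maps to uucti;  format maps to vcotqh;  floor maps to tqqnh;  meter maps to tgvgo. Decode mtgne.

clerk

The word is reversed, then every letter is shifted forward by 2.
Reversing it on mtgne: shift back: m−2=k, t−2=r, g−2=e, n−2=l, e−2=c → krelc; then reverse → clerk.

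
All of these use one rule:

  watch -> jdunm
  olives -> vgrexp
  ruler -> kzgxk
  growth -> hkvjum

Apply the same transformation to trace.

w(22)→j(9) and a(0)→d(3) fit y≡5x+3 (mod 26); the inverse of 5 mod 26 is 21. Treating letters as 0–25, the rule is x ↦ 5x + 3 (mod 26).
Applying it to trace: t(19)→5·19+3≡20=u; r(17)→5·17+3≡10=k; a(0)→5·0+3≡3=d; c(2)→5·2+3≡13=n; e(4)→5·4+3≡23=x (all mod 26).

ukdnx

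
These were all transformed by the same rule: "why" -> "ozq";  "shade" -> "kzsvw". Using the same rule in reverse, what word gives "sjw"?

are

Compare letters: w→o is +18, h→z is +18, y→q is +18 — a constant shift. Every letter moves 18 places later in the alphabet, wrapping around z→a.
Reversing it on sjw: s−18=a, j−18=r, w−18=e.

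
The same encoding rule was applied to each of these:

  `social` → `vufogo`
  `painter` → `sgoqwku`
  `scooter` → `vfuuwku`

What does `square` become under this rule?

vtaguk

The shift depends on letter class: consonant s→v is +3, but vowel o→u is +6. The rule splits by letter class: vowels +6, consonants +3.
Applying it to square: s(cons)+3=v, q(cons)+3=t, u(vowel)+6=a, a(vowel)+6=g, r(cons)+3=u, e(vowel)+6=k.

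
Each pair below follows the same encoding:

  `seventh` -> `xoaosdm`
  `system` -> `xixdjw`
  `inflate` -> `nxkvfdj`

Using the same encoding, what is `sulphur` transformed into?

xeqzmew

A repeating key of period 2 is used — shifts +5, +10 over and over.
On sulphur: s+5=x, u+10=e, l+5=q, p+10=z, h+5=m, u+10=e, r+5=w.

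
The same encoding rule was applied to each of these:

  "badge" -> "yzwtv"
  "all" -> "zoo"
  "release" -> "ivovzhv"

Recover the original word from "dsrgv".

white

Each pair mirrors across the alphabet (b↔y, a↔z, d↔w): positions sum to 25. Letters are reflected about the middle of the alphabet (position → 25−position): Atbash.
Decoding dsrgv: d↔w, s↔h, r↔i, g↔t, v↔e.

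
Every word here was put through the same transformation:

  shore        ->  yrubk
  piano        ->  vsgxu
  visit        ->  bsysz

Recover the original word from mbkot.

green

Shifts by position in shore: pos 0: s→y (+6), pos 1: h→r (+10), pos 2: o→u (+6), pos 3: r→b (+10) — repeating every 2. The shifts repeat in a cycle of length 2: positions 0,1,… shift by +6, +10, then the pattern repeats.
Decoding mbkot: m−6=g, b−10=r, k−6=e, o−10=e, t−6=n.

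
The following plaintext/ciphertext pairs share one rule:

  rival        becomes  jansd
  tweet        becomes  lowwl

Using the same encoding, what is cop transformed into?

ugh

It's a constant shift of +18 (ROT18).
Applying it to cop: c+18=u, o+18=g, p+18=h.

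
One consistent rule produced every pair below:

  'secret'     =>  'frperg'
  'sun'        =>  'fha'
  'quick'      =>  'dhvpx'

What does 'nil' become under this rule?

avy

Compare letters: s→f is +13, e→r is +13, c→p is +13 — a constant shift. This is a Caesar cipher with shift 13.
On nil: n+13=a, i+13=v, l+13=y.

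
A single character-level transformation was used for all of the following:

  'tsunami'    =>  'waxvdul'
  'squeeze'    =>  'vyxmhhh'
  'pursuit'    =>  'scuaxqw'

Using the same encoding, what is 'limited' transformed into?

A repeating key of period 2 is used — shifts +3, +8 over and over.
For limited: l+3=o, i+8=q, m+3=p, i+8=q, t+3=w, e+8=m, d+3=g.

oqpqwmg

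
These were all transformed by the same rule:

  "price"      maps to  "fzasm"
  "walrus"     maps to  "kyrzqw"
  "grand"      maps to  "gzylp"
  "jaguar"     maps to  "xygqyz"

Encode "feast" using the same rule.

This is an affine cipher: with a=0,…,z=25, each position x becomes (23x+24) mod 26.
Applying it to feast: f(5)→23·5+24≡9=j; e(4)→23·4+24≡12=m; a(0)→23·0+24≡24=y; s(18)→23·18+24≡22=w; t(19)→23·19+24≡19=t (all mod 26).

jmywt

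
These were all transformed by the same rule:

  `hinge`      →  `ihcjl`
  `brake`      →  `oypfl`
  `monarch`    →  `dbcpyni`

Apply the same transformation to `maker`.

dpfly

h(7)→i(8) and i(8)→h(7) fit y≡25x+15 (mod 26); the inverse of 25 mod 26 is 25. Treating letters as 0–25, the rule is x ↦ 25x + 15 (mod 26).
Applying it to maker: m(12)→25·12+15≡3=d; a(0)→25·0+15≡15=p; k(10)→25·10+15≡5=f; e(4)→25·4+15≡11=l; r(17)→25·17+15≡24=y (all mod 26).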